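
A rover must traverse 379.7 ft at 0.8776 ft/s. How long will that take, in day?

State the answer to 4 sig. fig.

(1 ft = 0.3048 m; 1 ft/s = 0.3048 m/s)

379.7 ft × 0.3048 → 115.733 m
0.8776 ft/s × 0.3048 → 0.267492 m/s
t = d / v = 115.733 m / 0.267492 m/s = 432.66 s
432.66 s ÷ (86400 s/day) = 0.00500764 day

0.005008 day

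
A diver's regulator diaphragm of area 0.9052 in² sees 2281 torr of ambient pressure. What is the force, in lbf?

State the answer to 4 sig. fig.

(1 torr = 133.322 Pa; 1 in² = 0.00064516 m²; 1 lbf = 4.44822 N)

39.93 lbf

2281 torr × 133.322 → 304107 Pa
0.9052 in² × 0.00064516 → 5.83999×10⁻⁴ m²
F = P × A = 304107 Pa × 5.83999×10⁻⁴ m² = 177.598 N
177.598 N ÷ (4.44822 N/lbf) = 39.9256 lbf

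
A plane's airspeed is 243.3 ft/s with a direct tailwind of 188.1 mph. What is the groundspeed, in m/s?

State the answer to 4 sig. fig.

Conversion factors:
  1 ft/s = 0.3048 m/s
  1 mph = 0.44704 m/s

243.3 ft/s × 0.3048 → 74.1578 m/s
188.1 mph × 0.44704 → 84.0882 m/s
Total: 74.1578 + 84.0882 = 158.246 m/s

158.2 m/s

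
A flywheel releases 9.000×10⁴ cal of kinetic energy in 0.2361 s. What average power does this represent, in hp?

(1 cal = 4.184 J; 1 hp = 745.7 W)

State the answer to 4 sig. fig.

9.000×10⁴ cal × 4.184 = 376560 J
P = E / t = 376560 J / 0.2361 s = 1.59492×10⁶ W
1.59492×10⁶ W ÷ (745.7 W/hp) = 2138.82 hp

2139 hp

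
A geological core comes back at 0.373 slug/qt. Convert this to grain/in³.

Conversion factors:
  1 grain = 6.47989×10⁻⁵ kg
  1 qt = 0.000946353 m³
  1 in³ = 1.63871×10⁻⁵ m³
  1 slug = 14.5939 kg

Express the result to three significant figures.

0.373 slug/qt × 14.5939 kg/slug ÷ 0.000946353 m³/qt = 5752.11 kg/m³
5752.11 kg/m³ ÷ 6.47989×10⁻⁵ kg/grain × 1.63871×10⁻⁵ m³/in³ = 1454.66 grain/in³

1450 grain/in³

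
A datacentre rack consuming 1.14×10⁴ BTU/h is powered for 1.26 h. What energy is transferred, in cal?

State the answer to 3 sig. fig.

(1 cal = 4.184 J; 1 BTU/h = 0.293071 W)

1.14×10⁴ BTU/h × 0.293071 = 3341.01 W
1.26 h × 3600 = 4536 s
E = P × t = 3341.01 W × 4536 s = 1.51548×10⁷ J
1.51548×10⁷ J ÷ (4.184 J/cal) = 3.62208×10⁶ cal

3.62×10⁶ cal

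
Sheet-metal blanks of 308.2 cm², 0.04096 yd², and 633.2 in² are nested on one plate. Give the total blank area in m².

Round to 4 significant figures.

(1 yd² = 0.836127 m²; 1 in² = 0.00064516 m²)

308.2 cm² × 0.0001 → 0.03082 m²
0.04096 yd² × 0.836127 → 0.0342478 m²
633.2 in² × 0.00064516 → 0.408515 m²
Total: 0.03082 + 0.0342478 + 0.408515 = 0.473583 m²

0.4736 m²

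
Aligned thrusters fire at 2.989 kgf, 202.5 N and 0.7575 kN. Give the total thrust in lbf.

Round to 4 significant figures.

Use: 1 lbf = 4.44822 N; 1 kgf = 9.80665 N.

2.989 kgf × 9.80665 → 29.3121 N
202.5 N (already N)
0.7575 kN × 1000 → 757.5 N
Sum: 29.3121 + 202.5 + 757.5 = 989.312 N
In lbf: 989.312 / 4.44822 = 222.406 lbf

222.4 lbf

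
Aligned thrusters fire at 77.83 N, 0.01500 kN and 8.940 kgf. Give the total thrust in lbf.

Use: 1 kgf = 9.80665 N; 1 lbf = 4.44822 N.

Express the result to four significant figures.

77.83 N (already N)
0.01500 kN × 1000 = 15 N
8.940 kgf × 9.80665 = 87.6715 N
Combined: 77.83 + 15 + 87.6715 = 180.502 N
In lbf: 180.502 / 4.44822 = 40.5785 lbf

40.58 lbf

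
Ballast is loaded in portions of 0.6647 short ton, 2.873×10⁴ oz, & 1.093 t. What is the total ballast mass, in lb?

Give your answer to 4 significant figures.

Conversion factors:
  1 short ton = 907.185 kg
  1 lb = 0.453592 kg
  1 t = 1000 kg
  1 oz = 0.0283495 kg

0.6647 short ton × 907.185 = 603.006 kg
2.873×10⁴ oz × 0.0283495 = 814.481 kg
1.093 t × 1000 = 1093 kg
Total: 603.006 + 814.481 + 1093 = 2510.49 kg
In lb: 2510.49 / 0.453592 = 5534.69 lb

5535 lb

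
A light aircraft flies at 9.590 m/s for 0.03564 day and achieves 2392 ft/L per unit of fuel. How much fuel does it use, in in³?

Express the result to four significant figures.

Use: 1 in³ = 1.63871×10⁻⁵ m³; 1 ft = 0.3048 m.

2472 in³

0.03564 day → 3079.3 s
d = v × t = 9.59 × 3079.3 = 29530.5 m
2392 ft/L → 729082 m/m³
V = d / (distance per unit fuel) = 29530.5 / 729082 = 0.0405037 m³
In in³: 0.0405037 / 1.63871×10⁻⁵ = 2471.68 in³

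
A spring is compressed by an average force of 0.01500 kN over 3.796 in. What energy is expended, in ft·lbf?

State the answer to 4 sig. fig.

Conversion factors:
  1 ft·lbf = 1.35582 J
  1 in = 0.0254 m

1.067 ft·lbf

0.01500 kN × 1000 → 15 N
3.796 in × 0.0254 → 0.0964184 m
W = F × d = 15 N × 0.0964184 m = 1.44628 J
1.44628 J ÷ (1.35582 J/ft·lbf) = 1.06672 ft·lbf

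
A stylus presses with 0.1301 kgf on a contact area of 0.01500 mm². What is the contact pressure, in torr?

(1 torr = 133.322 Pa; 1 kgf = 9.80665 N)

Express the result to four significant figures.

0.1301 kgf × 9.80665 = 1.27585 N
0.01500 mm² × 10⁻⁶ = 1.5×10⁻⁸ m²
P = F / A = 1.27585 N / 1.5×10⁻⁸ m² = 8.50567×10⁷ Pa
8.50567×10⁷ Pa ÷ (133.322 Pa/torr) = 637979 torr

6.380×10⁵ torr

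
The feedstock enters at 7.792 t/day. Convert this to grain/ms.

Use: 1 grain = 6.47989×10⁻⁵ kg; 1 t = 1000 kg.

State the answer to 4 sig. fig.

1.392 grain/ms

7.792 t/day × 1000 kg/t ÷ 86400 s/day = 0.0901852 kg/s
0.0901852 kg/s ÷ 6.47989×10⁻⁵ kg/grain × 0.001 s/ms = 1.39177 grain/ms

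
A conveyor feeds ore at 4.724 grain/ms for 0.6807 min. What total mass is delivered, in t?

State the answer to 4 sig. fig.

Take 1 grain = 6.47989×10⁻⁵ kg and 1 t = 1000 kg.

4.724 grain/ms → 0.30611 kg/s
0.6807 min → 40.842 s
m = ṁ × t = 0.30611 × 40.842 = 12.5021 kg
In t: 12.5021 / 1000 = 0.0125021 t

0.01250 t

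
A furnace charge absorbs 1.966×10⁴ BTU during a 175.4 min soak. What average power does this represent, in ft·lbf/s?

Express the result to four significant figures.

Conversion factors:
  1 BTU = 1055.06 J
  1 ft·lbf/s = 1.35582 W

1454 ft·lbf/s

1.966×10⁴ BTU × 1055.06 → 2.07425×10⁷ J
175.4 min × 60 → 10524 s
P = E / t = 2.07425×10⁷ J / 10524 s = 1970.97 W
1970.97 W ÷ (1.35582 W/ft·lbf/s) = 1453.71 ft·lbf/s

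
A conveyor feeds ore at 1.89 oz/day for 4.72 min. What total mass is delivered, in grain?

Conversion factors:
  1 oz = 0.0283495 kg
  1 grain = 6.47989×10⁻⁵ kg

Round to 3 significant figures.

2.71 grain

1.89 oz/day → 6.20145×10⁻⁷ kg/s
4.72 min → 283.2 s
m = ṁ × t = 6.20145×10⁻⁷ × 283.2 = 1.75625×10⁻⁴ kg
In grain: 1.75625×10⁻⁴ / 6.47989×10⁻⁵ = 2.71031 grain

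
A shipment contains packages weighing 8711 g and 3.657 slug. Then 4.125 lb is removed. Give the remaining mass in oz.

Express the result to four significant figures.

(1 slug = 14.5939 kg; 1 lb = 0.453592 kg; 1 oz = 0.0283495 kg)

2124 oz

8711 g × 0.001 = 8.711 kg
3.657 slug × 14.5939 = 53.3699 kg
4.125 lb × 0.453592 = 1.87107 kg
Sum: 8.711 + 53.3699 − 1.87107 = 60.2098 kg
In oz: 60.2098 / 0.0283495 = 2123.84 oz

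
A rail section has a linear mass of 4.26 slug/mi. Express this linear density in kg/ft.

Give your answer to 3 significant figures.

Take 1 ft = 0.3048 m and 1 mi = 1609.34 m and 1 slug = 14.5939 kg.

4.26 slug/mi × 14.5939 kg/slug ÷ 1609.34 m/mi = 0.0386308 kg/m
0.0386308 kg/m × 0.3048 m/ft = 0.0117747 kg/ft

0.0118 kg/ft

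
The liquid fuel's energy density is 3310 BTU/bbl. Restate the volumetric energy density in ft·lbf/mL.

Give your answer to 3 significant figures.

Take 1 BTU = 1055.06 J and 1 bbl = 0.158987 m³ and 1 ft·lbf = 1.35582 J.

16.2 ft·lbf/mL

3310 BTU/bbl × 1055.06 J/BTU ÷ 0.158987 m³/bbl = 2.19656×10⁷ J/m³
2.19656×10⁷ J/m³ ÷ 1.35582 J/ft·lbf × 10⁻⁶ m³/mL = 16.201 ft·lbf/mL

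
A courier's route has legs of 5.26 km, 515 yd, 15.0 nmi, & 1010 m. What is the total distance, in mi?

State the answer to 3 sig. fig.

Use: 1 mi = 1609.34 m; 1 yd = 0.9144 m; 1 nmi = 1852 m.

21.5 mi

5.26 km × 1000 = 5260 m
515 yd × 0.9144 = 470.916 m
15.0 nmi × 1852 = 27780 m
1010 m (already m)
Sum: 5260 + 470.916 + 27780 + 1010 = 34520.9 m
In mi: 34520.9 / 1609.34 = 21.4503 mi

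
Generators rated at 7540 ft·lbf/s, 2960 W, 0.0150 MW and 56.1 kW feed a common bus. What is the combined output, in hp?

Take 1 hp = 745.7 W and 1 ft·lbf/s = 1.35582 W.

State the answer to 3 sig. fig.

7540 ft·lbf/s × 1.35582 = 10222.9 W
2960 W (already W)
0.0150 MW × 1000000 = 15000 W
56.1 kW × 1000 = 56100 W
Total: 10222.9 + 2960 + 15000 + 56100 = 84282.9 W
In hp: 84282.9 / 745.7 = 113.025 hp

113 hp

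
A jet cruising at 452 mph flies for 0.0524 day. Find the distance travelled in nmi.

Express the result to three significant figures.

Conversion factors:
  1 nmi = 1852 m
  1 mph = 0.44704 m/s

494 nmi

452 mph × 0.44704 → 202.062 m/s
0.0524 day × 86400 → 4527.36 s
d = v × t = 202.062 m/s × 4527.36 s = 914807 m
914807 m ÷ (1852 m/nmi) = 493.956 nmi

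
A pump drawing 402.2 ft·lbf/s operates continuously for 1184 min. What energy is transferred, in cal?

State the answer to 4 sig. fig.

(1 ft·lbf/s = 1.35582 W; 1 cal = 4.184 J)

402.2 ft·lbf/s × 1.35582 = 545.311 W
1184 min × 60 = 71040 s
E = P × t = 545.311 W × 71040 s = 3.87389×10⁷ J
3.87389×10⁷ J ÷ (4.184 J/cal) = 9.25882×10⁶ cal

9.259×10⁶ cal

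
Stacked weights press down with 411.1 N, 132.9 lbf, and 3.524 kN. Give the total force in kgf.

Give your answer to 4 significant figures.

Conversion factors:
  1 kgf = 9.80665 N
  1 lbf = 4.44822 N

461.6 kgf

411.1 N (already N)
132.9 lbf × 4.44822 = 591.168 N
3.524 kN × 1000 = 3524 N
Total: 411.1 + 591.168 + 3524 = 4526.27 N
In kgf: 4526.27 / 9.80665 = 461.551 kgf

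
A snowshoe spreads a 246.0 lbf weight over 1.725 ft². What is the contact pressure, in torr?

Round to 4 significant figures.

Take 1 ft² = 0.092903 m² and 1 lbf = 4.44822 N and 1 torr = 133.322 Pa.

51.22 torr

246.0 lbf × 4.44822 = 1094.26 N
1.725 ft² × 0.092903 = 0.160258 m²
P = F / A = 1094.26 N / 0.160258 m² = 6828.11 Pa
6828.11 Pa ÷ (133.322 Pa/torr) = 51.2152 torr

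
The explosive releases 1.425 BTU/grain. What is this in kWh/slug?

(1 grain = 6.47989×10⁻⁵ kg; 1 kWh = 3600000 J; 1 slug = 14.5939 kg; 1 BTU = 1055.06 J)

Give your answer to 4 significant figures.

94.06 kWh/slug

1.425 BTU/grain × 1055.06 J/BTU ÷ 6.47989×10⁻⁵ kg/grain = 2.32019×10⁷ J/kg
2.32019×10⁷ J/kg ÷ 3600000 J/kWh × 14.5939 kg/slug = 94.0573 kWh/slug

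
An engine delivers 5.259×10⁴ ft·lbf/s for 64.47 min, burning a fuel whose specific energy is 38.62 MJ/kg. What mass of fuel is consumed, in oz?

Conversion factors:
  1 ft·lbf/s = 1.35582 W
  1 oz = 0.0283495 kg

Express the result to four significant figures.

251.9 oz

5.259×10⁴ ft·lbf/s → 71302.6 W
64.47 min → 3868.2 s
E = P × t = 71302.6 × 3868.2 = 2.75813×10⁸ J
38.62 MJ/kg → 3.862×10⁷ J/kg
m = E / e_s = 2.75813×10⁸ / 3.862×10⁷ = 7.14171 kg
In oz: 7.14171 / 0.0283495 = 251.917 oz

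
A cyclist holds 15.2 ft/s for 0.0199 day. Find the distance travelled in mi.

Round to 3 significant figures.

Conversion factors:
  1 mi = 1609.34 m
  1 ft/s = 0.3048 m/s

15.2 ft/s × 0.3048 = 4.63296 m/s
0.0199 day × 86400 = 1719.36 s
d = v × t = 4.63296 m/s × 1719.36 s = 7965.73 m
7965.73 m ÷ (1609.34 m/mi) = 4.94969 mi

4.95 mi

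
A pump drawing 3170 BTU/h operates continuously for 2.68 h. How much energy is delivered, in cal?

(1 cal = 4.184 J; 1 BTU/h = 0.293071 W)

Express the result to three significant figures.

3170 BTU/h × 0.293071 = 929.035 W
2.68 h × 3600 = 9648 s
E = P × t = 929.035 W × 9648 s = 8.96333×10⁶ J
8.96333×10⁶ J ÷ (4.184 J/cal) = 2.14229×10⁶ cal

2.14×10⁶ cal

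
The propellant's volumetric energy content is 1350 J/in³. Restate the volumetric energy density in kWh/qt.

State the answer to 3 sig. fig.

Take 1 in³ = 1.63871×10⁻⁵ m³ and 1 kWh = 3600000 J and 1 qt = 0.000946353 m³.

1350 J/in³ ÷ 1.63871×10⁻⁵ m³/in³ = 8.23819×10⁷ J/m³
8.23819×10⁷ J/m³ ÷ 3600000 J/kWh × 0.000946353 m³/qt = 0.0216562 kWh/qt

0.0217 kWh/qt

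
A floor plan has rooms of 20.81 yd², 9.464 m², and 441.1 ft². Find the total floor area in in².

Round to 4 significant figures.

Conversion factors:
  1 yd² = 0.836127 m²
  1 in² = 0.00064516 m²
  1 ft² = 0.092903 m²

20.81 yd² × 0.836127 = 17.3998 m²
9.464 m² (already m²)
441.1 ft² × 0.092903 = 40.9795 m²
Combined: 17.3998 + 9.464 + 40.9795 = 67.8433 m²
In in²: 67.8433 / 0.00064516 = 105157 in²

1.052×10⁵ in²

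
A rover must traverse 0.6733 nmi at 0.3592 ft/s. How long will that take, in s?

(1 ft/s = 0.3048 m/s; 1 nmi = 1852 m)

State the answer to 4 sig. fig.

1.139×10⁴ s

0.6733 nmi × 1852 = 1246.95 m
0.3592 ft/s × 0.3048 = 0.109484 m/s
t = d / v = 1246.95 m / 0.109484 m/s = 11389.3 s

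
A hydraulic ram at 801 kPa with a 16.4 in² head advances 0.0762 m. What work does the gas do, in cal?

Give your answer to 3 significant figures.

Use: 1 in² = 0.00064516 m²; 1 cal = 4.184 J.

801 kPa → 801000 Pa
16.4 in² → 0.0105806 m²
F = P × A = 801000 × 0.0105806 = 8475.06 N
W = F × d = 8475.06 × 0.0762 = 645.8 J
In cal: 645.8 / 4.184 = 154.35 cal

154 cal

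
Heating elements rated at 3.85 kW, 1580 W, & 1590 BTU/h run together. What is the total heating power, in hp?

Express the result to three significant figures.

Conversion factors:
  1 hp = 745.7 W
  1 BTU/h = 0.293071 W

3.85 kW × 1000 → 3850 W
1580 W (already W)
1590 BTU/h × 0.293071 → 465.983 W
Combined: 3850 + 1580 + 465.983 = 5895.98 W
In hp: 5895.98 / 745.7 = 7.90664 hp

7.91 hp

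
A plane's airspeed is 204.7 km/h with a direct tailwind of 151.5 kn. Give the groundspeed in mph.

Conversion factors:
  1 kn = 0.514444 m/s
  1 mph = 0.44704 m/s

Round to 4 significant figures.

301.5 mph

204.7 km/h × (1/3.6) = 56.8611 m/s
151.5 kn × 0.514444 = 77.9383 m/s
Total: 56.8611 + 77.9383 = 134.799 m/s
In mph: 134.799 / 0.44704 = 301.537 mph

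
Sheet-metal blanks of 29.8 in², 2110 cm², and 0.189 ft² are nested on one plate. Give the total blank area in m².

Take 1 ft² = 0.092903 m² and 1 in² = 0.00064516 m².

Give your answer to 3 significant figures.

0.248 m²

29.8 in² × 0.00064516 = 0.0192258 m²
2110 cm² × 0.0001 = 0.211 m²
0.189 ft² × 0.092903 = 0.0175587 m²
Sum: 0.0192258 + 0.211 + 0.0175587 = 0.247784 m²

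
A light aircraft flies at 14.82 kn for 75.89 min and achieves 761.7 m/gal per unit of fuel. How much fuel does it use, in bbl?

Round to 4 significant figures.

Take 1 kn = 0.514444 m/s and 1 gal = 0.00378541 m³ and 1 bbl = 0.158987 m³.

14.82 kn → 7.62406 m/s
75.89 min → 4553.4 s
d = v × t = 7.62406 × 4553.4 = 34715.4 m
761.7 m/gal → 201220 m/m³
V = d / (distance per unit fuel) = 34715.4 / 201220 = 0.172525 m³
In bbl: 0.172525 / 0.158987 = 1.08515 bbl

1.085 bbl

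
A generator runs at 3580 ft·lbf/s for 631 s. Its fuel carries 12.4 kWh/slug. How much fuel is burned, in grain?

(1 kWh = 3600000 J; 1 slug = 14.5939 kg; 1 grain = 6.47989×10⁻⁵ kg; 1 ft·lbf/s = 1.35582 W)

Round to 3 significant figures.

1.55×10⁴ grain

3580 ft·lbf/s → 4853.84 W
E = P × t = 4853.84 × 631 = 3.06277×10⁶ J
12.4 kWh/slug → 3.05881×10⁶ J/kg
m = E / e_s = 3.06277×10⁶ / 3.05881×10⁶ = 1.00129 kg
In grain: 1.00129 / 6.47989×10⁻⁵ = 15452.3 grain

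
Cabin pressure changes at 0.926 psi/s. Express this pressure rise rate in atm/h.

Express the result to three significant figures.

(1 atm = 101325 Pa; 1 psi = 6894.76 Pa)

227 atm/h

0.926 psi/s × 6894.76 Pa/psi = 6384.55 Pa/s
6384.55 Pa/s ÷ 101325 Pa/atm × 3600 s/h = 226.838 atm/h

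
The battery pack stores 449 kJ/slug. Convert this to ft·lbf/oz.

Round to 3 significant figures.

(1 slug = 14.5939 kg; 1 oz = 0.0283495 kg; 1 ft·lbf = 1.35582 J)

449 kJ/slug × 1000 J/kJ ÷ 14.5939 kg/slug = 30766.3 J/kg
30766.3 J/kg ÷ 1.35582 J/ft·lbf × 0.0283495 kg/oz = 643.308 ft·lbf/oz

643 ft·lbf/oz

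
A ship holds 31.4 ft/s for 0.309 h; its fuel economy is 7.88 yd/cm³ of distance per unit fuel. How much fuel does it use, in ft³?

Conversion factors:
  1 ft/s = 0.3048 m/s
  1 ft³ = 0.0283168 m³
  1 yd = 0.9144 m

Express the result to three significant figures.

31.4 ft/s → 9.57072 m/s
0.309 h → 1112.4 s
d = v × t = 9.57072 × 1112.4 = 10646.5 m
7.88 yd/cm³ → 7.20547×10⁶ m/m³
V = d / (distance per unit fuel) = 10646.5 / 7.20547×10⁶ = 0.00147756 m³
In ft³: 0.00147756 / 0.0283168 = 0.0521796 ft³

0.0522 ft³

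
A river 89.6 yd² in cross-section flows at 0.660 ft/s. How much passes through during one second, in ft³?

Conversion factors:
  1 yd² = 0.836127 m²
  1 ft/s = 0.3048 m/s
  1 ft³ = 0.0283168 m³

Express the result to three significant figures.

532 ft³

0.660 ft/s × 0.3048 = 0.201168 m/s
89.6 yd² × 0.836127 = 74.917 m²
V = v × A × t = 0.201168 m/s × 74.917 m² × 1 s = 15.0709 m³
15.0709 m³ ÷ (0.0283168 m³/ft³) = 532.225 ft³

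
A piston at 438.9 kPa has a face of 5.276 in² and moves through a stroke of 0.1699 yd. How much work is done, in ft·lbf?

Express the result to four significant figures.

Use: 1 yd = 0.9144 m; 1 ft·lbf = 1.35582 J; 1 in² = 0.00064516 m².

171.2 ft·lbf

438.9 kPa → 438900 Pa
5.276 in² → 0.00340386 m²
F = P × A = 438900 × 0.00340386 = 1493.95 N
0.1699 yd → 0.155357 m
W = F × d = 1493.95 × 0.155357 = 232.096 J
In ft·lbf: 232.096 / 1.35582 = 171.185 ft·lbf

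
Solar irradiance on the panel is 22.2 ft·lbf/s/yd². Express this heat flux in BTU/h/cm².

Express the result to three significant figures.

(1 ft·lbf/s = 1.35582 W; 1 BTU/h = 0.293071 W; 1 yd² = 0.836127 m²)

0.0123 BTU/h/cm²

22.2 ft·lbf/s/yd² × 1.35582 W/ft·lbf/s ÷ 0.836127 m²/yd² = 35.9984 W/m²
35.9984 W/m² ÷ 0.293071 W/BTU/h × 0.0001 m²/cm² = 0.0122832 BTU/h/cm²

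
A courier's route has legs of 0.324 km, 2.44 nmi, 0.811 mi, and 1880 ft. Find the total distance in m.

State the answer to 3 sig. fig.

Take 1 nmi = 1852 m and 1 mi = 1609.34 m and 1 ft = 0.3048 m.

6720 m

0.324 km × 1000 = 324 m
2.44 nmi × 1852 = 4518.88 m
0.811 mi × 1609.34 = 1305.17 m
1880 ft × 0.3048 = 573.024 m
Sum: 324 + 4518.88 + 1305.17 + 573.024 = 6721.07 m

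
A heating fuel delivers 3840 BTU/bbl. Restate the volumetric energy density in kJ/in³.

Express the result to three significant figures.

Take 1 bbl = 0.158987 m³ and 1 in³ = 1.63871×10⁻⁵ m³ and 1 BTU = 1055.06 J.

3840 BTU/bbl × 1055.06 J/BTU ÷ 0.158987 m³/bbl = 2.54828×10⁷ J/m³
2.54828×10⁷ J/m³ ÷ 1000 J/kJ × 1.63871×10⁻⁵ m³/in³ = 0.417589 kJ/in³

0.418 kJ/in³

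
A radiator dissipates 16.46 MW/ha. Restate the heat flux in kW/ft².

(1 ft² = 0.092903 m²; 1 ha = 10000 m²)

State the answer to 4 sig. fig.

0.1529 kW/ft²

16.46 MW/ha × 1000000 W/MW ÷ 10000 m²/ha = 1646 W/m²
1646 W/m² ÷ 1000 W/kW × 0.092903 m²/ft² = 0.152918 kW/ft²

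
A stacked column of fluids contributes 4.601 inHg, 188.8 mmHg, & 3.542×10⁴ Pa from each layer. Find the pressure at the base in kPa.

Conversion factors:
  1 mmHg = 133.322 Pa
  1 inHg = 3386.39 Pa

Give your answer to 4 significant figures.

76.17 kPa

4.601 inHg × 3386.39 = 15580.8 Pa
188.8 mmHg × 133.322 = 25171.2 Pa
3.542×10⁴ Pa (already Pa)
Sum: 15580.8 + 25171.2 + 35420 = 76172 Pa
In kPa: 76172 / 1000 = 76.172 kPa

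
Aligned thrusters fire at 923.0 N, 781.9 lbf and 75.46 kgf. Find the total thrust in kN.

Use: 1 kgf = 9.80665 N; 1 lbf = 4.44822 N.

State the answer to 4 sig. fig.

5.141 kN

923.0 N (already N)
781.9 lbf × 4.44822 = 3478.06 N
75.46 kgf × 9.80665 = 740.01 N
Sum: 923 + 3478.06 + 740.01 = 5141.07 N
In kN: 5141.07 / 1000 = 5.14107 kN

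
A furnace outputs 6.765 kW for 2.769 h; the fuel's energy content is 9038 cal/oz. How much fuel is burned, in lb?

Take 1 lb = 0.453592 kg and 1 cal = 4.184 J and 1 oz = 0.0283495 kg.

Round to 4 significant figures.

111.5 lb

6.765 kW → 6765 W
2.769 h → 9968.4 s
E = P × t = 6765 × 9968.4 = 6.74362×10⁷ J
9038 cal/oz → 1.33389×10⁶ J/kg
m = E / e_s = 6.74362×10⁷ / 1.33389×10⁶ = 50.556 kg
In lb: 50.556 / 0.453592 = 111.457 lb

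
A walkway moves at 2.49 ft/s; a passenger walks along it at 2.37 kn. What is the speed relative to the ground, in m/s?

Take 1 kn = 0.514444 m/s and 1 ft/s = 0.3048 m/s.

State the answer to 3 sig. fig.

2.49 ft/s × 0.3048 → 0.758952 m/s
2.37 kn × 0.514444 → 1.21923 m/s
Sum: 0.758952 + 1.21923 = 1.97818 m/s

1.98 m/s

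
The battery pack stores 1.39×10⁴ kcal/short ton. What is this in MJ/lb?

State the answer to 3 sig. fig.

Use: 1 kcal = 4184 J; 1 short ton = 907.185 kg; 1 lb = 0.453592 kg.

0.0291 MJ/lb

1.39×10⁴ kcal/short ton × 4184 J/kcal ÷ 907.185 kg/short ton = 64107.8 J/kg
64107.8 J/kg ÷ 1000000 J/MJ × 0.453592 kg/lb = 0.0290788 MJ/lb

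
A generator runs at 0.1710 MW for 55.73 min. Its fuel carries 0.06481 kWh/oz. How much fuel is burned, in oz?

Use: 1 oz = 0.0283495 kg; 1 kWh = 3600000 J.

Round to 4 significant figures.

2451 oz

0.1710 MW → 171000 W
55.73 min → 3343.8 s
E = P × t = 171000 × 3343.8 = 5.7179×10⁸ J
0.06481 kWh/oz → 8.22999×10⁶ J/kg
m = E / e_s = 5.7179×10⁸ / 8.22999×10⁶ = 69.4764 kg
In oz: 69.4764 / 0.0283495 = 2450.71 oz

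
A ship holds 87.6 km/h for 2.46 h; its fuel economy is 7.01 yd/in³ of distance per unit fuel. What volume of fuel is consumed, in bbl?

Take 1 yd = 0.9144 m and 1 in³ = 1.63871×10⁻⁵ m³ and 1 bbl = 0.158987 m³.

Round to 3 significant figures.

3.47 bbl

87.6 km/h → 24.3333 m/s
2.46 h → 8856 s
d = v × t = 24.3333 × 8856 = 215496 m
7.01 yd/in³ → 391158 m/m³
V = d / (distance per unit fuel) = 215496 / 391158 = 0.550918 m³
In bbl: 0.550918 / 0.158987 = 3.46518 bbl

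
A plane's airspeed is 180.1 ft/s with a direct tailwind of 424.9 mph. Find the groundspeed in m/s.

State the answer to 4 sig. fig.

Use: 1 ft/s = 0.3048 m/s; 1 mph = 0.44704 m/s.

180.1 ft/s × 0.3048 → 54.8945 m/s
424.9 mph × 0.44704 → 189.947 m/s
Sum: 54.8945 + 189.947 = 244.842 m/s

244.8 m/s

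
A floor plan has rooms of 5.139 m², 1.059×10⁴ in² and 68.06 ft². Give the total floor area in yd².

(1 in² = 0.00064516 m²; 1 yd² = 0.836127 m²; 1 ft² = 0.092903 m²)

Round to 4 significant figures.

21.88 yd²

5.139 m² (already m²)
1.059×10⁴ in² × 0.00064516 = 6.83224 m²
68.06 ft² × 0.092903 = 6.32298 m²
Total: 5.139 + 6.83224 + 6.32298 = 18.2942 m²
In yd²: 18.2942 / 0.836127 = 21.8797 yd²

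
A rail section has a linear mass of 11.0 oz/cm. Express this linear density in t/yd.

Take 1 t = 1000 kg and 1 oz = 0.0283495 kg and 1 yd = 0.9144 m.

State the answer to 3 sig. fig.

0.0285 t/yd

11.0 oz/cm × 0.0283495 kg/oz ÷ 0.01 m/cm = 31.1844 kg/m
31.1844 kg/m ÷ 1000 kg/t × 0.9144 m/yd = 0.028515 t/yd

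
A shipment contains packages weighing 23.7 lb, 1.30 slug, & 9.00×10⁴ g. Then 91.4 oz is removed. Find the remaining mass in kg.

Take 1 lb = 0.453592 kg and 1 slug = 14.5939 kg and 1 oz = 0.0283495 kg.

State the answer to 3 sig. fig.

23.7 lb × 0.453592 → 10.7501 kg
1.30 slug × 14.5939 → 18.9721 kg
9.00×10⁴ g × 0.001 → 90 kg
91.4 oz × 0.0283495 → 2.59114 kg
Result: 10.7501 + 18.9721 + 90 − 2.59114 = 117.131 kg

117 kg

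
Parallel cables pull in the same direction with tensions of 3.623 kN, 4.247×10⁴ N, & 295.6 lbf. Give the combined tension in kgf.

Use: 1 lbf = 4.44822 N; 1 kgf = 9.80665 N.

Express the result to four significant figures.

3.623 kN × 1000 → 3623 N
4.247×10⁴ N (already N)
295.6 lbf × 4.44822 → 1314.89 N
Sum: 3623 + 42470 + 1314.89 = 47407.9 N
In kgf: 47407.9 / 9.80665 = 4834.26 kgf

4834 kgf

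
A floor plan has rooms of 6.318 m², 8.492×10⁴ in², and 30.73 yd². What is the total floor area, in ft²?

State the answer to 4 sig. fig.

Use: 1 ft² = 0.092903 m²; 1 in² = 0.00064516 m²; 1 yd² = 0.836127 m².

6.318 m² (already m²)
8.492×10⁴ in² × 0.00064516 = 54.787 m²
30.73 yd² × 0.836127 = 25.6942 m²
Total: 6.318 + 54.787 + 25.6942 = 86.7992 m²
In ft²: 86.7992 / 0.092903 = 934.299 ft²

934.3 ft²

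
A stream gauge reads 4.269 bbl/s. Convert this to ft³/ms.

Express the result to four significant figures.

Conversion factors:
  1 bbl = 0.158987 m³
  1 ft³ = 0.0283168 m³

0.02397 ft³/ms

4.269 bbl/s × 0.158987 m³/bbl = 0.678716 m³/s
0.678716 m³/s ÷ 0.0283168 m³/ft³ × 0.001 s/ms = 0.0239687 ft³/ms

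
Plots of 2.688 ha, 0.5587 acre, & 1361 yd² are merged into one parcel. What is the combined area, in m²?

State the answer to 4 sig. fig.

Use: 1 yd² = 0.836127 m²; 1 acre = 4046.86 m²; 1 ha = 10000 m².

3.028×10⁴ m²

2.688 ha × 10000 → 26880 m²
0.5587 acre × 4046.86 → 2260.98 m²
1361 yd² × 0.836127 → 1137.97 m²
Combined: 26880 + 2260.98 + 1137.97 = 30279 m²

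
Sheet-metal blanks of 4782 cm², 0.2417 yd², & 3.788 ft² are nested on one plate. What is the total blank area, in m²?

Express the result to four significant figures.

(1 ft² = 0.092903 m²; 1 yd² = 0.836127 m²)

1.032 m²

4782 cm² × 0.0001 → 0.4782 m²
0.2417 yd² × 0.836127 → 0.202092 m²
3.788 ft² × 0.092903 → 0.351917 m²
Total: 0.4782 + 0.202092 + 0.351917 = 1.03221 m²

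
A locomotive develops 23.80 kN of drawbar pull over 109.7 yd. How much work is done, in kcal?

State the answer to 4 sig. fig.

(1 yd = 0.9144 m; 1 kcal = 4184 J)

570.6 kcal

23.80 kN × 1000 = 23800 N
109.7 yd × 0.9144 = 100.31 m
W = F × d = 23800 N × 100.31 m = 2.38738×10⁶ J
2.38738×10⁶ J ÷ (4184 J/kcal) = 570.598 kcal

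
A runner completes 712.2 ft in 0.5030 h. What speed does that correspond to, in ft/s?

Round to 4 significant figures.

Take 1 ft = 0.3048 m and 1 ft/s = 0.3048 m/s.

712.2 ft × 0.3048 = 217.079 m
0.5030 h × 3600 = 1810.8 s
v = d / t = 217.079 m / 1810.8 s = 0.11988 m/s
0.11988 m/s ÷ (0.3048 m/s/ft/s) = 0.393307 ft/s

0.3933 ft/s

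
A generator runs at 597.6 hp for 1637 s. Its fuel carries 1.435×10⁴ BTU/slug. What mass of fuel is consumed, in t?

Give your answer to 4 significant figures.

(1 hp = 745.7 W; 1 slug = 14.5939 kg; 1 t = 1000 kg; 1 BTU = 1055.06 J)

0.7032 t

597.6 hp → 445630 W
E = P × t = 445630 × 1637 = 7.29496×10⁸ J
1.435×10⁴ BTU/slug → 1.03743×10⁶ J/kg
m = E / e_s = 7.29496×10⁸ / 1.03743×10⁶ = 703.176 kg
In t: 703.176 / 1000 = 0.703176 t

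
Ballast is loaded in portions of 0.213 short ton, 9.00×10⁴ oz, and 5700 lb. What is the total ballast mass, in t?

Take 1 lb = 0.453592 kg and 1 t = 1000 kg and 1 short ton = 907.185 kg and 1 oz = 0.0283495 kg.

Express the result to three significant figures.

0.213 short ton × 907.185 = 193.23 kg
9.00×10⁴ oz × 0.0283495 = 2551.46 kg
5700 lb × 0.453592 = 2585.47 kg
Combined: 193.23 + 2551.46 + 2585.47 = 5330.16 kg
In t: 5330.16 / 1000 = 5.33016 t

5.33 t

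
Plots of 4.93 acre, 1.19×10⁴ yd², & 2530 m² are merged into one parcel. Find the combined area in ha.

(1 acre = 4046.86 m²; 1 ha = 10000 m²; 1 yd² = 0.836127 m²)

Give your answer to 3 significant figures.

4.93 acre × 4046.86 = 19951 m²
1.19×10⁴ yd² × 0.836127 = 9949.91 m²
2530 m² (already m²)
Combined: 19951 + 9949.91 + 2530 = 32430.9 m²
In ha: 32430.9 / 10000 = 3.24309 ha

3.24 ha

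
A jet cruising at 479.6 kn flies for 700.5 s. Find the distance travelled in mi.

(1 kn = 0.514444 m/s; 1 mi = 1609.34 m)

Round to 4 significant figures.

107.4 mi

479.6 kn × 0.514444 = 246.727 m/s
d = v × t = 246.727 m/s × 700.5 s = 172832 m
172832 m ÷ (1609.34 m/mi) = 107.393 mi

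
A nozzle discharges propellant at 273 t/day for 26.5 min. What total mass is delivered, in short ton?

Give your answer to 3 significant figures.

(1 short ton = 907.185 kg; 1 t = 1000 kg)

5.54 short ton

273 t/day → 3.15972 kg/s
26.5 min → 1590 s
m = ṁ × t = 3.15972 × 1590 = 5023.95 kg
In short ton: 5023.95 / 907.185 = 5.53796 short ton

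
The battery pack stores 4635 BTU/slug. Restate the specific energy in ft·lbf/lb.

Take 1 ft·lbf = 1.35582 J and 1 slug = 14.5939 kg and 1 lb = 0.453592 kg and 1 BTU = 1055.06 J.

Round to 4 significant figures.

1.121×10⁵ ft·lbf/lb

4635 BTU/slug × 1055.06 J/BTU ÷ 14.5939 kg/slug = 335085 J/kg
335085 J/kg ÷ 1.35582 J/ft·lbf × 0.453592 kg/lb = 112103 ft·lbf/lb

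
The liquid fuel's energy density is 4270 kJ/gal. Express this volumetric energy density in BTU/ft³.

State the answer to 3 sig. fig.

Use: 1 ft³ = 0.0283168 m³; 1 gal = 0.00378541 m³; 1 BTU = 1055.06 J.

4270 kJ/gal × 1000 J/kJ ÷ 0.00378541 m³/gal = 1.12802×10⁹ J/m³
1.12802×10⁹ J/m³ ÷ 1055.06 J/BTU × 0.0283168 m³/ft³ = 30275 BTU/ft³

3.03×10⁴ BTU/ft³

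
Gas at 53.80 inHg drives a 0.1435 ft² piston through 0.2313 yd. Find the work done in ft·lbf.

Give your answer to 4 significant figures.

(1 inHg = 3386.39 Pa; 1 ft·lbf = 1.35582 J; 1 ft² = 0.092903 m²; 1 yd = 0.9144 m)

378.9 ft·lbf

53.80 inHg → 182188 Pa
0.1435 ft² → 0.0133316 m²
F = P × A = 182188 × 0.0133316 = 2428.86 N
0.2313 yd → 0.211501 m
W = F × d = 2428.86 × 0.211501 = 513.706 J
In ft·lbf: 513.706 / 1.35582 = 378.89 ft·lbf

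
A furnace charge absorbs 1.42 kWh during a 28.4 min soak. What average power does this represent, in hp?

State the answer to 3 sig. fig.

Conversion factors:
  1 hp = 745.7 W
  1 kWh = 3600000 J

4.02 hp

1.42 kWh × 3600000 → 5.112×10⁶ J
28.4 min × 60 → 1704 s
P = E / t = 5.112×10⁶ J / 1704 s = 3000 W
3000 W ÷ (745.7 W/hp) = 4.02307 hp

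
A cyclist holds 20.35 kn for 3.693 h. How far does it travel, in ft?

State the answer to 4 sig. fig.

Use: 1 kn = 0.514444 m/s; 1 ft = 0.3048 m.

4.566×10⁵ ft

20.35 kn × 0.514444 → 10.4689 m/s
3.693 h × 3600 → 13294.8 s
d = v × t = 10.4689 m/s × 13294.8 s = 139182 m
139182 m ÷ (0.3048 m/ft) = 456634 ft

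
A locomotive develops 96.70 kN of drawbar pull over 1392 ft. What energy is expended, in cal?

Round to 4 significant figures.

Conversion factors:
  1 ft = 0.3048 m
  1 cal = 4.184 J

96.70 kN × 1000 → 96700 N
1392 ft × 0.3048 → 424.282 m
W = F × d = 96700 N × 424.282 m = 4.10281×10⁷ J
4.10281×10⁷ J ÷ (4.184 J/cal) = 9.80595×10⁶ cal

9.806×10⁶ cal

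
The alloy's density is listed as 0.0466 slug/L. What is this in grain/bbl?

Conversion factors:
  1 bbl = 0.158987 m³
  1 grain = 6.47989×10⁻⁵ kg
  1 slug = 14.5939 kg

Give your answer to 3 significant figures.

1.67×10⁶ grain/bbl

0.0466 slug/L × 14.5939 kg/slug ÷ 0.001 m³/L = 680.076 kg/m³
680.076 kg/m³ ÷ 6.47989×10⁻⁵ kg/grain × 0.158987 m³/bbl = 1.6686×10⁶ grain/bbl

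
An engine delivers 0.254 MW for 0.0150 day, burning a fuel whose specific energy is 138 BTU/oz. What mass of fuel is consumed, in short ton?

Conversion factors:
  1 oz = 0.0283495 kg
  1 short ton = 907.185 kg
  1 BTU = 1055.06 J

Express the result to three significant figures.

0.254 MW → 254000 W
0.0150 day → 1296 s
E = P × t = 254000 × 1296 = 3.29184×10⁸ J
138 BTU/oz → 5.13583×10⁶ J/kg
m = E / e_s = 3.29184×10⁸ / 5.13583×10⁶ = 64.0956 kg
In short ton: 64.0956 / 907.185 = 0.0706533 short ton

0.0707 short ton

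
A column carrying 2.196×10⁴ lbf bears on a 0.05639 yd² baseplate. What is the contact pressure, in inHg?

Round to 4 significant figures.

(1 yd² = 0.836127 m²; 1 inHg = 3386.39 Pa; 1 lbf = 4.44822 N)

611.8 inHg

2.196×10⁴ lbf × 4.44822 = 97682.9 N
0.05639 yd² × 0.836127 = 0.0471492 m²
P = F / A = 97682.9 N / 0.0471492 m² = 2.07178×10⁶ Pa
2.07178×10⁶ Pa ÷ (3386.39 Pa/inHg) = 611.796 inHg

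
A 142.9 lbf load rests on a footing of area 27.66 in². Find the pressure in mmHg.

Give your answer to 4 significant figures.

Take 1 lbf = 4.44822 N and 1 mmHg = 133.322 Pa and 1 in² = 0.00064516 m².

267.2 mmHg

142.9 lbf × 4.44822 = 635.651 N
27.66 in² × 0.00064516 = 0.0178451 m²
P = F / A = 635.651 N / 0.0178451 m² = 35620.5 Pa
35620.5 Pa ÷ (133.322 Pa/mmHg) = 267.176 mmHg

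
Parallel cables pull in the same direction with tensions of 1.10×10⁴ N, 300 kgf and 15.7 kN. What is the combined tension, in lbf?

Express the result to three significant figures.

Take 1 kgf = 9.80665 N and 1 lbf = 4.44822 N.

1.10×10⁴ N (already N)
300 kgf × 9.80665 → 2942 N
15.7 kN × 1000 → 15700 N
Total: 11000 + 2942 + 15700 = 29642 N
In lbf: 29642 / 4.44822 = 6663.79 lbf

6660 lbf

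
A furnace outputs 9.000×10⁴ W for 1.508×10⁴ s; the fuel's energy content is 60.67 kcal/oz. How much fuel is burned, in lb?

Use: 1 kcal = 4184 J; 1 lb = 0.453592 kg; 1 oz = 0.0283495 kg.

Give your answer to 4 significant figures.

334.2 lb

E = P × t = 90000 × 15080 = 1.3572×10⁹ J
60.67 kcal/oz → 8.95407×10⁶ J/kg
m = E / e_s = 1.3572×10⁹ / 8.95407×10⁶ = 151.574 kg
In lb: 151.574 / 0.453592 = 334.164 lb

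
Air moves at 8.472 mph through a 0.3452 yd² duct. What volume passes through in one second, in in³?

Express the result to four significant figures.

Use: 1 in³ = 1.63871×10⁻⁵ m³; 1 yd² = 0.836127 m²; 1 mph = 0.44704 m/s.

8.472 mph × 0.44704 → 3.78732 m/s
0.3452 yd² × 0.836127 → 0.288631 m²
V = v × A × t = 3.78732 m/s × 0.288631 m² × 1 s = 1.09314 m³
1.09314 m³ ÷ (1.63871×10⁻⁵ m³/in³) = 66707.3 in³

6.671×10⁴ in³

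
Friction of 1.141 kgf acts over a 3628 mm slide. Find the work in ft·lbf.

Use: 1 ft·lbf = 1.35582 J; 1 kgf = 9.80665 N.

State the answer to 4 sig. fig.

29.94 ft·lbf

1.141 kgf × 9.80665 → 11.1894 N
3628 mm × 0.001 → 3.628 m
W = F × d = 11.1894 N × 3.628 m = 40.5951 J
40.5951 J ÷ (1.35582 J/ft·lbf) = 29.9414 ft·lbf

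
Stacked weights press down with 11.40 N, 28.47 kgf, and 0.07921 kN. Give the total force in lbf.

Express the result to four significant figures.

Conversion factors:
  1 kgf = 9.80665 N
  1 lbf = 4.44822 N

11.40 N (already N)
28.47 kgf × 9.80665 = 279.195 N
0.07921 kN × 1000 = 79.21 N
Combined: 11.4 + 279.195 + 79.21 = 369.805 N
In lbf: 369.805 / 4.44822 = 83.1355 lbf

83.14 lbf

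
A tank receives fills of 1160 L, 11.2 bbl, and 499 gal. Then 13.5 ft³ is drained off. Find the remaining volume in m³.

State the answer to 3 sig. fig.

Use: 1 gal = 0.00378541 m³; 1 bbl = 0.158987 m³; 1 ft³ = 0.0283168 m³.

1160 L × 0.001 → 1.16 m³
11.2 bbl × 0.158987 → 1.78065 m³
499 gal × 0.00378541 → 1.88892 m³
13.5 ft³ × 0.0283168 → 0.382277 m³
Sum: 1.16 + 1.78065 + 1.88892 − 0.382277 = 4.44729 m³

4.45 m³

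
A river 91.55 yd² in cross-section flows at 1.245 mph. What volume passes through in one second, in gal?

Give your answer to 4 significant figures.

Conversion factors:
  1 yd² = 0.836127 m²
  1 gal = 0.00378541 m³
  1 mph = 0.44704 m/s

1.125×10⁴ gal

1.245 mph × 0.44704 = 0.556565 m/s
91.55 yd² × 0.836127 = 76.5474 m²
V = v × A × t = 0.556565 m/s × 76.5474 m² × 1 s = 42.6036 m³
42.6036 m³ ÷ (0.00378541 m³/gal) = 11254.7 gal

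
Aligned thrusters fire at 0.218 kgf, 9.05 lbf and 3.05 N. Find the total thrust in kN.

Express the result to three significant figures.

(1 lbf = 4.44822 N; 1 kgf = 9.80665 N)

0.218 kgf × 9.80665 = 2.13785 N
9.05 lbf × 4.44822 = 40.2564 N
3.05 N (already N)
Total: 2.13785 + 40.2564 + 3.05 = 45.4442 N
In kN: 45.4442 / 1000 = 0.0454442 kN

0.0454 kN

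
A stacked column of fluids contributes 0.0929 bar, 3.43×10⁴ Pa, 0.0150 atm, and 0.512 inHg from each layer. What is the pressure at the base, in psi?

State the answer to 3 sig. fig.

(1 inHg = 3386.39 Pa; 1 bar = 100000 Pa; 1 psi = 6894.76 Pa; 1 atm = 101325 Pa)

6.79 psi

0.0929 bar × 100000 = 9290 Pa
3.43×10⁴ Pa (already Pa)
0.0150 atm × 101325 = 1519.88 Pa
0.512 inHg × 3386.39 = 1733.83 Pa
Sum: 9290 + 34300 + 1519.88 + 1733.83 = 46843.7 Pa
In psi: 46843.7 / 6894.76 = 6.7941 psi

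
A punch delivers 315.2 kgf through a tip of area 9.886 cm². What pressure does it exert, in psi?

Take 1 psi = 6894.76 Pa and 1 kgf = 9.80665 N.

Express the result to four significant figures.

315.2 kgf × 9.80665 = 3091.06 N
9.886 cm² × 0.0001 = 9.886×10⁻⁴ m²
P = F / A = 3091.06 N / 9.886×10⁻⁴ m² = 3.1267×10⁶ Pa
3.1267×10⁶ Pa ÷ (6894.76 Pa/psi) = 453.489 psi

453.5 psi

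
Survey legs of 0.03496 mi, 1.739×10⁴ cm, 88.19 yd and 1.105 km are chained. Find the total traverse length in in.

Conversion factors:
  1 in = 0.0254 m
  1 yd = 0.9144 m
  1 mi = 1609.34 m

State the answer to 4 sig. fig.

5.574×10⁴ in

0.03496 mi × 1609.34 = 56.2625 m
1.739×10⁴ cm × 0.01 = 173.9 m
88.19 yd × 0.9144 = 80.6409 m
1.105 km × 1000 = 1105 m
Combined: 56.2625 + 173.9 + 80.6409 + 1105 = 1415.8 m
In in: 1415.8 / 0.0254 = 55740.2 in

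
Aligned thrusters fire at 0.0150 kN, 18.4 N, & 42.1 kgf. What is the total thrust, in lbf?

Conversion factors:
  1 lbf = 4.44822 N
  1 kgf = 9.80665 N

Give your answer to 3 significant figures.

0.0150 kN × 1000 = 15 N
18.4 N (already N)
42.1 kgf × 9.80665 = 412.86 N
Total: 15 + 18.4 + 412.86 = 446.26 N
In lbf: 446.26 / 4.44822 = 100.323 lbf

100 lbf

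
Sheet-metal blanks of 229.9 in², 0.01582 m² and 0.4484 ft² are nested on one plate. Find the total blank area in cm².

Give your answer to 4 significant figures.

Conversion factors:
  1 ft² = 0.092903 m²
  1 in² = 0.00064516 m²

2058 cm²

229.9 in² × 0.00064516 = 0.148322 m²
0.01582 m² (already m²)
0.4484 ft² × 0.092903 = 0.0416577 m²
Combined: 0.148322 + 0.01582 + 0.0416577 = 0.2058 m²
In cm²: 0.2058 / 0.0001 = 2058 cm²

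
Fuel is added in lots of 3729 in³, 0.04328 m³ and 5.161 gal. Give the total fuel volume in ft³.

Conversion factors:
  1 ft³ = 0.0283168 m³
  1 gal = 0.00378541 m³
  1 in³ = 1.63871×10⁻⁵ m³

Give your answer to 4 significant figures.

4.376 ft³

3729 in³ × 1.63871×10⁻⁵ → 0.0611075 m³
0.04328 m³ (already m³)
5.161 gal × 0.00378541 → 0.0195365 m³
Total: 0.0611075 + 0.04328 + 0.0195365 = 0.123924 m³
In ft³: 0.123924 / 0.0283168 = 4.37634 ft³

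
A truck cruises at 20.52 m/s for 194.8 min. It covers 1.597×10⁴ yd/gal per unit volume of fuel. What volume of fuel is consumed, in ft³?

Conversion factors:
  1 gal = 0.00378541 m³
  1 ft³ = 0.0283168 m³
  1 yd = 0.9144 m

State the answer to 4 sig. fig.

2.196 ft³

194.8 min → 11688 s
d = v × t = 20.52 × 11688 = 239838 m
1.597×10⁴ yd/gal → 3.8577×10⁶ m/m³
V = d / (distance per unit fuel) = 239838 / 3.8577×10⁶ = 0.0621712 m³
In ft³: 0.0621712 / 0.0283168 = 2.19556 ft³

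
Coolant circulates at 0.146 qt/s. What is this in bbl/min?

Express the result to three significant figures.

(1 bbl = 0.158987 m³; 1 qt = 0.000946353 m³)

0.146 qt/s × 0.000946353 m³/qt = 1.38168×10⁻⁴ m³/s
1.38168×10⁻⁴ m³/s ÷ 0.158987 m³/bbl × 60 s/min = 0.0521431 bbl/min

0.0521 bbl/min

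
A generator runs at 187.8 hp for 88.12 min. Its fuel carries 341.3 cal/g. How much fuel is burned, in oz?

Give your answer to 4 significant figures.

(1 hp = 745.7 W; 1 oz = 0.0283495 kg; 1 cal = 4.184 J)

1.829×10⁴ oz

187.8 hp → 140042 W
88.12 min → 5287.2 s
E = P × t = 140042 × 5287.2 = 7.4043×10⁸ J
341.3 cal/g → 1.428×10⁶ J/kg
m = E / e_s = 7.4043×10⁸ / 1.428×10⁶ = 518.508 kg
In oz: 518.508 / 0.0283495 = 18289.8 oz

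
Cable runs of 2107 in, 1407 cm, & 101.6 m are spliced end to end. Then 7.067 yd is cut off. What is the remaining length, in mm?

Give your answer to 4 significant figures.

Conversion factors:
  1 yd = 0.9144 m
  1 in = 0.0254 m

2107 in × 0.0254 = 53.5178 m
1407 cm × 0.01 = 14.07 m
101.6 m (already m)
7.067 yd × 0.9144 = 6.46206 m
Sum: 53.5178 + 14.07 + 101.6 − 6.46206 = 162.726 m
In mm: 162.726 / 0.001 = 162726 mm

1.627×10⁵ mm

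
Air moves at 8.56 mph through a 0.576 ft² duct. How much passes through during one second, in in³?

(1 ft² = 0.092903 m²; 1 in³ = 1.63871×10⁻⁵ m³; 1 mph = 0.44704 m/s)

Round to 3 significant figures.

8.56 mph × 0.44704 = 3.82666 m/s
0.576 ft² × 0.092903 = 0.0535121 m²
V = v × A × t = 3.82666 m/s × 0.0535121 m² × 1 s = 0.204773 m³
0.204773 m³ ÷ (1.63871×10⁻⁵ m³/in³) = 12496 in³

1.25×10⁴ in³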